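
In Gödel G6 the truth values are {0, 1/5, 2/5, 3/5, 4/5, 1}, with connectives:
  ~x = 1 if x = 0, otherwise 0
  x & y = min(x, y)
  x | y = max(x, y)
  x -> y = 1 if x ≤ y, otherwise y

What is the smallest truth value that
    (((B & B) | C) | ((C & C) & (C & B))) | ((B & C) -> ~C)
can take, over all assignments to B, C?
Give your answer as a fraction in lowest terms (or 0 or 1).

Take B = 1/5, C = 1/5:
B & B = 1/5 & 1/5 = 1/5
(B & B) | C = 1/5 | 1/5 = 1/5
C & C = 1/5 & 1/5 = 1/5
C & B = 1/5 & 1/5 = 1/5
(C & C) & (C & B) = 1/5 & 1/5 = 1/5
((B & B) | C) | ((C & C) & (C & B)) = 1/5 | 1/5 = 1/5
B & C = 1/5 & 1/5 = 1/5
~C = ~1/5 = 0
(B & C) -> ~C = 1/5 -> 0 = 0
(((B & B) | C) | ((C & C) & (C & B))) | ((B & C) -> ~C) = 1/5 | 0 = 1/5
No assignment yields a value below 1/5, so this is the minimum.

1/5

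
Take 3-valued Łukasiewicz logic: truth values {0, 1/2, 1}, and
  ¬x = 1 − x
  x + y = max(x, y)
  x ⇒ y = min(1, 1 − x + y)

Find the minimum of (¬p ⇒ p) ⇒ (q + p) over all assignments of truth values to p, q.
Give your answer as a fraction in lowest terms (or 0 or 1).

1/2

Take p = 1/2, q = 0:
¬p = ¬1/2 = 1/2
¬p ⇒ p = 1/2 ⇒ 1/2 = 1
q + p = 0 + 1/2 = 1/2
(¬p ⇒ p) ⇒ (q + p) = 1 ⇒ 1/2 = 1/2
No assignment yields a value below 1/2, so this is the minimum.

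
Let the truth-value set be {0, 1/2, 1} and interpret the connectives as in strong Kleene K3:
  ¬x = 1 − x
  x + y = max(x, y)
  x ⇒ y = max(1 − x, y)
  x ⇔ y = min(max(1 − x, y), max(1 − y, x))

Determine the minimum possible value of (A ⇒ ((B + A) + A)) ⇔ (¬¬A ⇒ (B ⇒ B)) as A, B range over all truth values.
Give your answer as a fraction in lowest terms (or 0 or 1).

1/2

Take A = 1/2, B = 0:
B + A = 0 + 1/2 = 1/2
(B + A) + A = 1/2 + 1/2 = 1/2
A ⇒ ((B + A) + A) = 1/2 ⇒ 1/2 = 1/2
¬A = ¬1/2 = 1/2
¬¬A = ¬1/2 = 1/2
B ⇒ B = 0 ⇒ 0 = 1
¬¬A ⇒ (B ⇒ B) = 1/2 ⇒ 1 = 1
(A ⇒ ((B + A) + A)) ⇔ (¬¬A ⇒ (B ⇒ B)) = 1/2 ⇔ 1 = 1/2
No assignment yields a value below 1/2, so this is the minimum.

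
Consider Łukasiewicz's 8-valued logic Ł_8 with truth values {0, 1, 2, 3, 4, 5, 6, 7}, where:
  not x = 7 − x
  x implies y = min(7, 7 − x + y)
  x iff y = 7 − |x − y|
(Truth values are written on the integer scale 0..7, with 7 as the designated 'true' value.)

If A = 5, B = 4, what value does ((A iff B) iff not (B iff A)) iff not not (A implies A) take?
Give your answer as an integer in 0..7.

A iff B = 5 iff 4 = 6
B iff A = 4 iff 5 = 6
not (B iff A) = not 6 = 1
(A iff B) iff not (B iff A) = 6 iff 1 = 2
A implies A = 5 implies 5 = 7
not (A implies A) = not 7 = 0
not not (A implies A) = not 0 = 7
((A iff B) iff not (B iff A)) iff not not (A implies A) = 2 iff 7 = 2

2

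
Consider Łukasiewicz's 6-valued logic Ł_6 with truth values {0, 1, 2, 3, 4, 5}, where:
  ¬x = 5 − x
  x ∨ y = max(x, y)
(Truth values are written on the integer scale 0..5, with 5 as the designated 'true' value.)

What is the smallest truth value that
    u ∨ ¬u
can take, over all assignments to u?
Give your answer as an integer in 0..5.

3

Take u = 2:
¬u = ¬2 = 3
u ∨ ¬u = 2 ∨ 3 = 3
No assignment yields a value below 3, so this is the minimum.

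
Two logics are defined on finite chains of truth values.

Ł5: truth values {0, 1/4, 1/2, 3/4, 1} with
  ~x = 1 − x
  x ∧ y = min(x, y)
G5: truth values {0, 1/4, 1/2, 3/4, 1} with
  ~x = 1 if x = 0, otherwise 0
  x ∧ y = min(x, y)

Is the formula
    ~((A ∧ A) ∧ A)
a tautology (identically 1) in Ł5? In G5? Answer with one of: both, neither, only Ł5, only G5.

In Ł5: at A = 1/4 the value is 3/4 — not a tautology.
In G5: at A = 1/4 the value is 0 — not a tautology.

neither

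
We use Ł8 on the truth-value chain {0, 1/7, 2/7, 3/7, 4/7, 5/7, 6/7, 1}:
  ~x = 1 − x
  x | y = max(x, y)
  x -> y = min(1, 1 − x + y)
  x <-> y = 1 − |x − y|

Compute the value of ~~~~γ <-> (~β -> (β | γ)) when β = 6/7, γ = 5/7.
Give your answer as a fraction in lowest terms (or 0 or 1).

~γ = ~5/7 = 2/7
~~γ = ~2/7 = 5/7
~~~γ = ~5/7 = 2/7
~~~~γ = ~2/7 = 5/7
~β = ~6/7 = 1/7
β | γ = 6/7 | 5/7 = 6/7
~β -> (β | γ) = 1/7 -> 6/7 = 1
~~~~γ <-> (~β -> (β | γ)) = 5/7 <-> 1 = 5/7

5/7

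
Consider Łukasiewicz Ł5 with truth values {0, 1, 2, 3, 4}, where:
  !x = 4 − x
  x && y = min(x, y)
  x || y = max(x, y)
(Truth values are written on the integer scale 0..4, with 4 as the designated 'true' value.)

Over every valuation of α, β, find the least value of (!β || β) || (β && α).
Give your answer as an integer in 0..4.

Take α = 0, β = 2:
!β = !2 = 2
!β || β = 2 || 2 = 2
β && α = 2 && 0 = 0
(!β || β) || (β && α) = 2 || 0 = 2
No assignment yields a value below 2, so this is the minimum.

2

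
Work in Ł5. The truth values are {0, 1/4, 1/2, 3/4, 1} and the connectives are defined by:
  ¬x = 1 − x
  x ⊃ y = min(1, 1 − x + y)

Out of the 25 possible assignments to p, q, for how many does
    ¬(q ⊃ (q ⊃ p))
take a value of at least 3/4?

2

value 1: 1 assignment (counts)
value 3/4: 1 assignment (counts)
value 1/2: 2 assignments
value 1/4: 2 assignments
value 0: 19 assignments
So 2 of the 25 assignments meet the threshold.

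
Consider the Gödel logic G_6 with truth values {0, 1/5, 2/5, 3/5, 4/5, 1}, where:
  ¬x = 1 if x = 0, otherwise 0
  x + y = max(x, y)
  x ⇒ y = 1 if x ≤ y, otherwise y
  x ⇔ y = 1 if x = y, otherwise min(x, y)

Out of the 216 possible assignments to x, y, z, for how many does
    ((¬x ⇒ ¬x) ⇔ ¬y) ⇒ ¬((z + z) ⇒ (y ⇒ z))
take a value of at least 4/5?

value 1: 180 assignments (counts)
value 0: 36 assignments
So 180 of the 216 assignments meet the threshold.

180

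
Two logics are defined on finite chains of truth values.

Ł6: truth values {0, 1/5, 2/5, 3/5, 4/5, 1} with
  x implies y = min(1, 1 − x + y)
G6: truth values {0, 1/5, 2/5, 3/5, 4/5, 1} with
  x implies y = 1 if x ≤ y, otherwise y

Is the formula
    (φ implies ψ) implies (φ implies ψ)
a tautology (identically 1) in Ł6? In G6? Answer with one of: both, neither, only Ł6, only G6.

In Ł6: every assignment gives 1 — tautology.
In G6: every assignment gives 1 — tautology.

both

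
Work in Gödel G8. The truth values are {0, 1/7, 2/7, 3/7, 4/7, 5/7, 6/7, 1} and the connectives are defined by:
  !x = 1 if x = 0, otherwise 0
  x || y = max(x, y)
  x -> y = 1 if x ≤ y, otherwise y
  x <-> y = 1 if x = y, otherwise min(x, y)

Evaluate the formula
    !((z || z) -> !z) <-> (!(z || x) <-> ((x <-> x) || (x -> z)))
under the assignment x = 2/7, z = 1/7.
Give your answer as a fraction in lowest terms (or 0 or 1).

0

z || z = 1/7 || 1/7 = 1/7
!z = !1/7 = 0
(z || z) -> !z = 1/7 -> 0 = 0
!((z || z) -> !z) = !0 = 1
z || x = 1/7 || 2/7 = 2/7
!(z || x) = !2/7 = 0
x <-> x = 2/7 <-> 2/7 = 1
x -> z = 2/7 -> 1/7 = 1/7
(x <-> x) || (x -> z) = 1 || 1/7 = 1
!(z || x) <-> ((x <-> x) || (x -> z)) = 0 <-> 1 = 0
!((z || z) -> !z) <-> (!(z || x) <-> ((x <-> x) || (x -> z))) = 1 <-> 0 = 0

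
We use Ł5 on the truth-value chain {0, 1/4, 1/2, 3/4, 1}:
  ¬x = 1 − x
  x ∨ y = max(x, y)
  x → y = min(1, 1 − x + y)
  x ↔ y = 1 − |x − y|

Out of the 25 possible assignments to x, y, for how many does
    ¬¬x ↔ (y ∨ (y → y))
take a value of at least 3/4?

value 1: 5 assignments (counts)
value 3/4: 5 assignments (counts)
value 1/2: 5 assignments
value 1/4: 5 assignments
value 0: 5 assignments
So 10 of the 25 assignments meet the threshold.

10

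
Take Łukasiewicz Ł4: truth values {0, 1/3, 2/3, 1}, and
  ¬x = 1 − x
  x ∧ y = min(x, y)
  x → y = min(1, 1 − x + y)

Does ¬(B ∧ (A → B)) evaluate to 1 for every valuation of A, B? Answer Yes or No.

No

Counterexample: take A = 0, B = 1/3.
A → B = 0 → 1/3 = 1
B ∧ (A → B) = 1/3 ∧ 1 = 1/3
¬(B ∧ (A → B)) = ¬1/3 = 2/3
This gives 2/3 ≠ 1.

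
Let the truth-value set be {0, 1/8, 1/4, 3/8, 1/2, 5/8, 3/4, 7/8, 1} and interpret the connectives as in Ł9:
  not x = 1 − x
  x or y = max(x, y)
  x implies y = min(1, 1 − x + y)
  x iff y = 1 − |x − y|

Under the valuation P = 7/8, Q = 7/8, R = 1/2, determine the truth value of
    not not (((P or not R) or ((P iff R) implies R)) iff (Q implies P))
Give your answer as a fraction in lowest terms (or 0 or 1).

7/8

not R = not 1/2 = 1/2
P or not R = 7/8 or 1/2 = 7/8
P iff R = 7/8 iff 1/2 = 5/8
(P iff R) implies R = 5/8 implies 1/2 = 7/8
(P or not R) or ((P iff R) implies R) = 7/8 or 7/8 = 7/8
Q implies P = 7/8 implies 7/8 = 1
((P or not R) or ((P iff R) implies R)) iff (Q implies P) = 7/8 iff 1 = 7/8
not (((P or not R) or ((P iff R) implies R)) iff (Q implies P)) = not 7/8 = 1/8
not not (((P or not R) or ((P iff R) implies R)) iff (Q implies P)) = not 1/8 = 7/8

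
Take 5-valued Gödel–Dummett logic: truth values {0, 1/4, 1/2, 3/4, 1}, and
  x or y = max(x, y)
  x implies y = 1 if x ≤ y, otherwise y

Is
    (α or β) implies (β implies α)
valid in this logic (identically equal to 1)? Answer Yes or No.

Counterexample: take α = 0, β = 1/4.
α or β = 0 or 1/4 = 1/4
β implies α = 1/4 implies 0 = 0
(α or β) implies (β implies α) = 1/4 implies 0 = 0
This gives 0 ≠ 1.

No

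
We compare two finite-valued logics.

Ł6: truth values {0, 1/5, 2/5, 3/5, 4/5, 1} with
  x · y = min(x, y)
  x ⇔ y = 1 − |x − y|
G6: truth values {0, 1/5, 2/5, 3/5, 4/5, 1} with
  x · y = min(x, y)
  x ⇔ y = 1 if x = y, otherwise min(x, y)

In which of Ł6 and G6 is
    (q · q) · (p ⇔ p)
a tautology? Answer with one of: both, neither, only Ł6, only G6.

neither

In Ł6: at p = 0, q = 0 the value is 0 — not a tautology.
In G6: at p = 0, q = 0 the value is 0 — not a tautology.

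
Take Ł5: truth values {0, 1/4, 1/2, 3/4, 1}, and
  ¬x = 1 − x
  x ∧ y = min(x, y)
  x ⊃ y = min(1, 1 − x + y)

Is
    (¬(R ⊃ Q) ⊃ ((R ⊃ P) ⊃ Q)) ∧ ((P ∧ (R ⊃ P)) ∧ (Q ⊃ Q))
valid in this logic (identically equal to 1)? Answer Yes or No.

No

Counterexample: take P = 0, Q = 0, R = 0.
R ⊃ Q = 0 ⊃ 0 = 1
¬(R ⊃ Q) = ¬1 = 0
R ⊃ P = 0 ⊃ 0 = 1
(R ⊃ P) ⊃ Q = 1 ⊃ 0 = 0
¬(R ⊃ Q) ⊃ ((R ⊃ P) ⊃ Q) = 0 ⊃ 0 = 1
R ⊃ P = 0 ⊃ 0 = 1
P ∧ (R ⊃ P) = 0 ∧ 1 = 0
Q ⊃ Q = 0 ⊃ 0 = 1
(P ∧ (R ⊃ P)) ∧ (Q ⊃ Q) = 0 ∧ 1 = 0
(¬(R ⊃ Q) ⊃ ((R ⊃ P) ⊃ Q)) ∧ ((P ∧ (R ⊃ P)) ∧ (Q ⊃ Q)) = 1 ∧ 0 = 0
This gives 0 ≠ 1.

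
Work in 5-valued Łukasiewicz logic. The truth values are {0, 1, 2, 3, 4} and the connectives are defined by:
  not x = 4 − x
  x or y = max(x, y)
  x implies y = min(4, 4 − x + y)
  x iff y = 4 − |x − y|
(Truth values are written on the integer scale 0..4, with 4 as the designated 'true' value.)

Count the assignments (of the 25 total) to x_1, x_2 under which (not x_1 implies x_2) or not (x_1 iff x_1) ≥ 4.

value 4: 15 assignments (counts)
value 3: 4 assignments
value 2: 3 assignments
value 1: 2 assignments
value 0: 1 assignment
So 15 of the 25 assignments meet the threshold.

15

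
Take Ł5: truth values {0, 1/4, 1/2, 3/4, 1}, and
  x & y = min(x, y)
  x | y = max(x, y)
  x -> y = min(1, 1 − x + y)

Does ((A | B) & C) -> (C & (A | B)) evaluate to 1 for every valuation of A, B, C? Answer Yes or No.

Yes

At A = 3/4, B = 1/4, C = 1, for instance:
A | B = 3/4 | 1/4 = 3/4
(A | B) & C = 3/4 & 1 = 3/4
C & (A | B) = 1 & 3/4 = 3/4
((A | B) & C) -> (C & (A | B)) = 3/4 -> 3/4 = 1
and checking the remaining 124 assignments likewise gives ≥ 1 in every case.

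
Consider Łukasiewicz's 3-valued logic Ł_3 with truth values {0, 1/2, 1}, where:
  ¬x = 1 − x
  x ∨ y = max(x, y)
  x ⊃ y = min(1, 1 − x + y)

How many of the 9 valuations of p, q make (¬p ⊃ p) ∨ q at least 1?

p = 0, q = 0 ↦ 0  <
p = 0, q = 1/2 ↦ 1/2  <
p = 0, q = 1 ↦ 1  ≥
p = 1/2, q = 0 ↦ 1  ≥
p = 1/2, q = 1/2 ↦ 1  ≥
p = 1/2, q = 1 ↦ 1  ≥
p = 1, q = 0 ↦ 1  ≥
p = 1, q = 1/2 ↦ 1  ≥
p = 1, q = 1 ↦ 1  ≥
So 7 of the 9 assignments meet the threshold.

7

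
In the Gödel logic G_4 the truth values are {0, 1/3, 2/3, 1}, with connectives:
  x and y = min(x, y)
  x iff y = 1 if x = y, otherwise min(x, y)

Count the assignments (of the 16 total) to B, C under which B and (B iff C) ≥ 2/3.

4

B = 0, C = 0 ↦ 0  <
B = 0, C = 1/3 ↦ 0  <
B = 0, C = 2/3 ↦ 0  <
B = 0, C = 1 ↦ 0  <
B = 1/3, C = 0 ↦ 0  <
B = 1/3, C = 1/3 ↦ 1/3  <
B = 1/3, C = 2/3 ↦ 1/3  <
B = 1/3, C = 1 ↦ 1/3  <
B = 2/3, C = 0 ↦ 0  <
B = 2/3, C = 1/3 ↦ 1/3  <
B = 2/3, C = 2/3 ↦ 2/3  ≥
B = 2/3, C = 1 ↦ 2/3  ≥
B = 1, C = 0 ↦ 0  <
B = 1, C = 1/3 ↦ 1/3  <
B = 1, C = 2/3 ↦ 2/3  ≥
B = 1, C = 1 ↦ 1  ≥
So 4 of the 16 assignments meet the threshold.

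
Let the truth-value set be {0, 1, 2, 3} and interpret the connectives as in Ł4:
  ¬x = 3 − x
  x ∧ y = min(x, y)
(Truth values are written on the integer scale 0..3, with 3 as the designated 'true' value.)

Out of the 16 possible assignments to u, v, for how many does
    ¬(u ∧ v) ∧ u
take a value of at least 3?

1

u = 0, v = 0 ↦ 0  <
u = 0, v = 1 ↦ 0  <
u = 0, v = 2 ↦ 0  <
u = 0, v = 3 ↦ 0  <
u = 1, v = 0 ↦ 1  <
u = 1, v = 1 ↦ 1  <
u = 1, v = 2 ↦ 1  <
u = 1, v = 3 ↦ 1  <
u = 2, v = 0 ↦ 2  <
u = 2, v = 1 ↦ 2  <
u = 2, v = 2 ↦ 1  <
u = 2, v = 3 ↦ 1  <
u = 3, v = 0 ↦ 3  ≥
u = 3, v = 1 ↦ 2  <
u = 3, v = 2 ↦ 1  <
u = 3, v = 3 ↦ 0  <
So 1 of the 16 assignments meets the threshold.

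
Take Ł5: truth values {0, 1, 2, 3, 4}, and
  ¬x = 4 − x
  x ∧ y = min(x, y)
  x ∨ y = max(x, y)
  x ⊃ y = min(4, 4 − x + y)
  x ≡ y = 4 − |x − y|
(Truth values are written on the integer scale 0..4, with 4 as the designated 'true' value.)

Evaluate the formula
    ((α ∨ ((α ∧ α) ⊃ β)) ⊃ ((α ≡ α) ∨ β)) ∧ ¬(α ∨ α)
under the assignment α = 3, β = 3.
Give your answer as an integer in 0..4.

α ∧ α = 3 ∧ 3 = 3
(α ∧ α) ⊃ β = 3 ⊃ 3 = 4
α ∨ ((α ∧ α) ⊃ β) = 3 ∨ 4 = 4
α ≡ α = 3 ≡ 3 = 4
(α ≡ α) ∨ β = 4 ∨ 3 = 4
(α ∨ ((α ∧ α) ⊃ β)) ⊃ ((α ≡ α) ∨ β) = 4 ⊃ 4 = 4
α ∨ α = 3 ∨ 3 = 3
¬(α ∨ α) = ¬3 = 1
((α ∨ ((α ∧ α) ⊃ β)) ⊃ ((α ≡ α) ∨ β)) ∧ ¬(α ∨ α) = 4 ∧ 1 = 1

1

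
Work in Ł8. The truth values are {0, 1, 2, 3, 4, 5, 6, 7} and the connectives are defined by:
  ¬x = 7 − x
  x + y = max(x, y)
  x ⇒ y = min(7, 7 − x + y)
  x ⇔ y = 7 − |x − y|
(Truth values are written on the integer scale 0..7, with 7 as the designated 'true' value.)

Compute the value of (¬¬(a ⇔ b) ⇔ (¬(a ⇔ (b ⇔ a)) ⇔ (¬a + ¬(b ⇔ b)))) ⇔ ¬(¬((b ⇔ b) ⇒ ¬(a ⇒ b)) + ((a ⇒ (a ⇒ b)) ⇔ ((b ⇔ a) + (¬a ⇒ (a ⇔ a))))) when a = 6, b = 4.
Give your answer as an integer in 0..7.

3

a ⇔ b = 6 ⇔ 4 = 5
¬(a ⇔ b) = ¬5 = 2
¬¬(a ⇔ b) = ¬2 = 5
b ⇔ a = 4 ⇔ 6 = 5
a ⇔ (b ⇔ a) = 6 ⇔ 5 = 6
¬(a ⇔ (b ⇔ a)) = ¬6 = 1
¬a = ¬6 = 1
b ⇔ b = 4 ⇔ 4 = 7
¬(b ⇔ b) = ¬7 = 0
¬a + ¬(b ⇔ b) = 1 + 0 = 1
¬(a ⇔ (b ⇔ a)) ⇔ (¬a + ¬(b ⇔ b)) = 1 ⇔ 1 = 7
¬¬(a ⇔ b) ⇔ (¬(a ⇔ (b ⇔ a)) ⇔ (¬a + ¬(b ⇔ b))) = 5 ⇔ 7 = 5
b ⇔ b = 4 ⇔ 4 = 7
a ⇒ b = 6 ⇒ 4 = 5
¬(a ⇒ b) = ¬5 = 2
(b ⇔ b) ⇒ ¬(a ⇒ b) = 7 ⇒ 2 = 2
¬((b ⇔ b) ⇒ ¬(a ⇒ b)) = ¬2 = 5
a ⇒ b = 6 ⇒ 4 = 5
a ⇒ (a ⇒ b) = 6 ⇒ 5 = 6
b ⇔ a = 4 ⇔ 6 = 5
¬a = ¬6 = 1
a ⇔ a = 6 ⇔ 6 = 7
¬a ⇒ (a ⇔ a) = 1 ⇒ 7 = 7
(b ⇔ a) + (¬a ⇒ (a ⇔ a)) = 5 + 7 = 7
(a ⇒ (a ⇒ b)) ⇔ ((b ⇔ a) + (¬a ⇒ (a ⇔ a))) = 6 ⇔ 7 = 6
¬((b ⇔ b) ⇒ ¬(a ⇒ b)) + ((a ⇒ (a ⇒ b)) ⇔ ((b ⇔ a) + (¬a ⇒ (a ⇔ a)))) = 5 + 6 = 6
¬(¬((b ⇔ b) ⇒ ¬(a ⇒ b)) + ((a ⇒ (a ⇒ b)) ⇔ ((b ⇔ a) + (¬a ⇒ (a ⇔ a))))) = ¬6 = 1
(¬¬(a ⇔ b) ⇔ (¬(a ⇔ (b ⇔ a)) ⇔ (¬a + ¬(b ⇔ b)))) ⇔ ¬(¬((b ⇔ b) ⇒ ¬(a ⇒ b)) + ((a ⇒ (a ⇒ b)) ⇔ ((b ⇔ a) + (¬a ⇒ (a ⇔ a))))) = 5 ⇔ 1 = 3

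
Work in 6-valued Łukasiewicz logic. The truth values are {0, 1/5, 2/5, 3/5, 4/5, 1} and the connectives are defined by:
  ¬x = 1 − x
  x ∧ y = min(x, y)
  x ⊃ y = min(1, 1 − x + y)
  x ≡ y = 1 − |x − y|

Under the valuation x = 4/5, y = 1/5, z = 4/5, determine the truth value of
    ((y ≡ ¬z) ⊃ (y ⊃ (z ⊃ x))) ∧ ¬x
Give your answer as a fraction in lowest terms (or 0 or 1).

¬z = ¬4/5 = 1/5
y ≡ ¬z = 1/5 ≡ 1/5 = 1
z ⊃ x = 4/5 ⊃ 4/5 = 1
y ⊃ (z ⊃ x) = 1/5 ⊃ 1 = 1
(y ≡ ¬z) ⊃ (y ⊃ (z ⊃ x)) = 1 ⊃ 1 = 1
¬x = ¬4/5 = 1/5
((y ≡ ¬z) ⊃ (y ⊃ (z ⊃ x))) ∧ ¬x = 1 ∧ 1/5 = 1/5

1/5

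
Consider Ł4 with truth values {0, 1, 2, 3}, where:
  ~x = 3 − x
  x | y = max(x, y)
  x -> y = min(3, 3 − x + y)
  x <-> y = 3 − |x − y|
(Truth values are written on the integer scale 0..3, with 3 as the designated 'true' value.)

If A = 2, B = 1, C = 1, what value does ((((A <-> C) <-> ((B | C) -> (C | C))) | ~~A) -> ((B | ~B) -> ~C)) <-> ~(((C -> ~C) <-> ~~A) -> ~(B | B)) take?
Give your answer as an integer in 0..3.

A <-> C = 2 <-> 1 = 2
B | C = 1 | 1 = 1
C | C = 1 | 1 = 1
(B | C) -> (C | C) = 1 -> 1 = 3
(A <-> C) <-> ((B | C) -> (C | C)) = 2 <-> 3 = 2
~A = ~2 = 1
~~A = ~1 = 2
((A <-> C) <-> ((B | C) -> (C | C))) | ~~A = 2 | 2 = 2
~B = ~1 = 2
B | ~B = 1 | 2 = 2
~C = ~1 = 2
(B | ~B) -> ~C = 2 -> 2 = 3
(((A <-> C) <-> ((B | C) -> (C | C))) | ~~A) -> ((B | ~B) -> ~C) = 2 -> 3 = 3
~C = ~1 = 2
C -> ~C = 1 -> 2 = 3
~A = ~2 = 1
~~A = ~1 = 2
(C -> ~C) <-> ~~A = 3 <-> 2 = 2
B | B = 1 | 1 = 1
~(B | B) = ~1 = 2
((C -> ~C) <-> ~~A) -> ~(B | B) = 2 -> 2 = 3
~(((C -> ~C) <-> ~~A) -> ~(B | B)) = ~3 = 0
((((A <-> C) <-> ((B | C) -> (C | C))) | ~~A) -> ((B | ~B) -> ~C)) <-> ~(((C -> ~C) <-> ~~A) -> ~(B | B)) = 3 <-> 0 = 0

0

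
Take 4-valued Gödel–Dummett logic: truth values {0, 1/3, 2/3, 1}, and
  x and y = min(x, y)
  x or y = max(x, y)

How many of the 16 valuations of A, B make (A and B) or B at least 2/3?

A = 0, B = 0 ↦ 0  <
A = 0, B = 1/3 ↦ 1/3  <
A = 0, B = 2/3 ↦ 2/3  ≥
A = 0, B = 1 ↦ 1  ≥
A = 1/3, B = 0 ↦ 0  <
A = 1/3, B = 1/3 ↦ 1/3  <
A = 1/3, B = 2/3 ↦ 2/3  ≥
A = 1/3, B = 1 ↦ 1  ≥
A = 2/3, B = 0 ↦ 0  <
A = 2/3, B = 1/3 ↦ 1/3  <
A = 2/3, B = 2/3 ↦ 2/3  ≥
A = 2/3, B = 1 ↦ 1  ≥
A = 1, B = 0 ↦ 0  <
A = 1, B = 1/3 ↦ 1/3  <
A = 1, B = 2/3 ↦ 2/3  ≥
A = 1, B = 1 ↦ 1  ≥
So 8 of the 16 assignments meet the threshold.

8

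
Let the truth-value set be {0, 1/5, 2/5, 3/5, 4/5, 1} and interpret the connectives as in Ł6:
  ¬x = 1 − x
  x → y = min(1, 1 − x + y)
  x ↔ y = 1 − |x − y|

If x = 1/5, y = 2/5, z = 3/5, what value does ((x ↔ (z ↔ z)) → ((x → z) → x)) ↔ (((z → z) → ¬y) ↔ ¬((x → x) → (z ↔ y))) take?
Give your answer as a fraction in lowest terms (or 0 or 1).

3/5

z ↔ z = 3/5 ↔ 3/5 = 1
x ↔ (z ↔ z) = 1/5 ↔ 1 = 1/5
x → z = 1/5 → 3/5 = 1
(x → z) → x = 1 → 1/5 = 1/5
(x ↔ (z ↔ z)) → ((x → z) → x) = 1/5 → 1/5 = 1
z → z = 3/5 → 3/5 = 1
¬y = ¬2/5 = 3/5
(z → z) → ¬y = 1 → 3/5 = 3/5
x → x = 1/5 → 1/5 = 1
z ↔ y = 3/5 ↔ 2/5 = 4/5
(x → x) → (z ↔ y) = 1 → 4/5 = 4/5
¬((x → x) → (z ↔ y)) = ¬4/5 = 1/5
((z → z) → ¬y) ↔ ¬((x → x) → (z ↔ y)) = 3/5 ↔ 1/5 = 3/5
((x ↔ (z ↔ z)) → ((x → z) → x)) ↔ (((z → z) → ¬y) ↔ ¬((x → x) → (z ↔ y))) = 1 ↔ 3/5 = 3/5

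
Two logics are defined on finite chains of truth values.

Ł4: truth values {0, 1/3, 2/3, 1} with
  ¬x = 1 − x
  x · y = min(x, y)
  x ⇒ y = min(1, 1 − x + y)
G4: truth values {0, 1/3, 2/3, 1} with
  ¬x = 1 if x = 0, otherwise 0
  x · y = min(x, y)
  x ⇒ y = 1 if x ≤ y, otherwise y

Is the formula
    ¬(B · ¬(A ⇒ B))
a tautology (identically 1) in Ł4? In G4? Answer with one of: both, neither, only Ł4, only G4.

In Ł4: at A = 2/3, B = 1/3 the value is 2/3 — not a tautology.
In G4: every assignment gives 1 — tautology.

only G4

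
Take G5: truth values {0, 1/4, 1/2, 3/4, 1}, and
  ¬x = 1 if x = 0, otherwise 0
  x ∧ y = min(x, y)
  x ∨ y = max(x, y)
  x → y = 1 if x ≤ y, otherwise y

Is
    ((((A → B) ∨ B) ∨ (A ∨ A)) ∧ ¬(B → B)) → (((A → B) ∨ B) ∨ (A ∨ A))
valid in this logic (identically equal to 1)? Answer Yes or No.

Yes

At A = 0, B = 3/4, for instance:
A → B = 0 → 3/4 = 1
(A → B) ∨ B = 1 ∨ 3/4 = 1
A ∨ A = 0 ∨ 0 = 0
((A → B) ∨ B) ∨ (A ∨ A) = 1 ∨ 0 = 1
B → B = 3/4 → 3/4 = 1
¬(B → B) = ¬1 = 0
(((A → B) ∨ B) ∨ (A ∨ A)) ∧ ¬(B → B) = 1 ∧ 0 = 0
((((A → B) ∨ B) ∨ (A ∨ A)) ∧ ¬(B → B)) → (((A → B) ∨ B) ∨ (A ∨ A)) = 0 → 1 = 1
and checking the remaining 24 assignments likewise gives ≥ 1 in every case.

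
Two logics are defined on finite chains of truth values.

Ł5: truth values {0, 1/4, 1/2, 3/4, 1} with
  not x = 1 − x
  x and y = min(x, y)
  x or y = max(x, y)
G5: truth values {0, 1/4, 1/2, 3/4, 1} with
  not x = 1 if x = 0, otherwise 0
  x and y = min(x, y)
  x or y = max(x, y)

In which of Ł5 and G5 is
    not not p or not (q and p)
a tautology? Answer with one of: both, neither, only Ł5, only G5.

only G5

In Ł5: at p = 1/4, q = 1/4 the value is 3/4 — not a tautology.
In G5: every assignment gives 1 — tautology.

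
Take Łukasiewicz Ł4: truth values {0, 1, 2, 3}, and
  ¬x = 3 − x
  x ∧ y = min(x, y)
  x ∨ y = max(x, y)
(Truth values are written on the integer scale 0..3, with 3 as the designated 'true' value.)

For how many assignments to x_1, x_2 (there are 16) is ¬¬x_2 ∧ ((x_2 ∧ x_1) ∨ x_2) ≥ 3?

4

x_1 = 0, x_2 = 0 ↦ 0  <
x_1 = 0, x_2 = 1 ↦ 1  <
x_1 = 0, x_2 = 2 ↦ 2  <
x_1 = 0, x_2 = 3 ↦ 3  ≥
x_1 = 1, x_2 = 0 ↦ 0  <
x_1 = 1, x_2 = 1 ↦ 1  <
x_1 = 1, x_2 = 2 ↦ 2  <
x_1 = 1, x_2 = 3 ↦ 3  ≥
x_1 = 2, x_2 = 0 ↦ 0  <
x_1 = 2, x_2 = 1 ↦ 1  <
x_1 = 2, x_2 = 2 ↦ 2  <
x_1 = 2, x_2 = 3 ↦ 3  ≥
x_1 = 3, x_2 = 0 ↦ 0  <
x_1 = 3, x_2 = 1 ↦ 1  <
x_1 = 3, x_2 = 2 ↦ 2  <
x_1 = 3, x_2 = 3 ↦ 3  ≥
So 4 of the 16 assignments meet the threshold.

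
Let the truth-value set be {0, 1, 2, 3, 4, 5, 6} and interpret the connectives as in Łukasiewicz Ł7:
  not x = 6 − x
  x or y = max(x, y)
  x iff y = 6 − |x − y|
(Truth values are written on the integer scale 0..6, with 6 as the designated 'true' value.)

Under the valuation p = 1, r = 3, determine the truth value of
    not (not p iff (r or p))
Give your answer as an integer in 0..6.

2

not p = not 1 = 5
r or p = 3 or 1 = 3
not p iff (r or p) = 5 iff 3 = 4
not (not p iff (r or p)) = not 4 = 2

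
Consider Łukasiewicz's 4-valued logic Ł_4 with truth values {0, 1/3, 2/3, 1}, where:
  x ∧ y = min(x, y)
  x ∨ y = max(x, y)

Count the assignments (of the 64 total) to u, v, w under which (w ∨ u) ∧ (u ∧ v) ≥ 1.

4

value 1: 4 assignments (counts)
value 2/3: 12 assignments
value 1/3: 20 assignments
value 0: 28 assignments
So 4 of the 64 assignments meet the threshold.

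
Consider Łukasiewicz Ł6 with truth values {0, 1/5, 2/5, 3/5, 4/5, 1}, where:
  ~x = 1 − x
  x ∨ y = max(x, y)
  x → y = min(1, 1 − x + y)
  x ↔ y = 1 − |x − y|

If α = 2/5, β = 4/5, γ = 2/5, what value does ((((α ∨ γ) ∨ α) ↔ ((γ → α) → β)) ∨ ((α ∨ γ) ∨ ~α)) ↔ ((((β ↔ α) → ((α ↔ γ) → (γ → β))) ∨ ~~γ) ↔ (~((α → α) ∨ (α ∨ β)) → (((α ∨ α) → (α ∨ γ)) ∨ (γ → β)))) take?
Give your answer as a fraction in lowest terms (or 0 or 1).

3/5

α ∨ γ = 2/5 ∨ 2/5 = 2/5
(α ∨ γ) ∨ α = 2/5 ∨ 2/5 = 2/5
γ → α = 2/5 → 2/5 = 1
(γ → α) → β = 1 → 4/5 = 4/5
((α ∨ γ) ∨ α) ↔ ((γ → α) → β) = 2/5 ↔ 4/5 = 3/5
α ∨ γ = 2/5 ∨ 2/5 = 2/5
~α = ~2/5 = 3/5
(α ∨ γ) ∨ ~α = 2/5 ∨ 3/5 = 3/5
(((α ∨ γ) ∨ α) ↔ ((γ → α) → β)) ∨ ((α ∨ γ) ∨ ~α) = 3/5 ∨ 3/5 = 3/5
β ↔ α = 4/5 ↔ 2/5 = 3/5
α ↔ γ = 2/5 ↔ 2/5 = 1
γ → β = 2/5 → 4/5 = 1
(α ↔ γ) → (γ → β) = 1 → 1 = 1
(β ↔ α) → ((α ↔ γ) → (γ → β)) = 3/5 → 1 = 1
~γ = ~2/5 = 3/5
~~γ = ~3/5 = 2/5
((β ↔ α) → ((α ↔ γ) → (γ → β))) ∨ ~~γ = 1 ∨ 2/5 = 1
α → α = 2/5 → 2/5 = 1
α ∨ β = 2/5 ∨ 4/5 = 4/5
(α → α) ∨ (α ∨ β) = 1 ∨ 4/5 = 1
~((α → α) ∨ (α ∨ β)) = ~1 = 0
α ∨ α = 2/5 ∨ 2/5 = 2/5
α ∨ γ = 2/5 ∨ 2/5 = 2/5
(α ∨ α) → (α ∨ γ) = 2/5 → 2/5 = 1
γ → β = 2/5 → 4/5 = 1
((α ∨ α) → (α ∨ γ)) ∨ (γ → β) = 1 ∨ 1 = 1
~((α → α) ∨ (α ∨ β)) → (((α ∨ α) → (α ∨ γ)) ∨ (γ → β)) = 0 → 1 = 1
(((β ↔ α) → ((α ↔ γ) → (γ → β))) ∨ ~~γ) ↔ (~((α → α) ∨ (α ∨ β)) → (((α ∨ α) → (α ∨ γ)) ∨ (γ → β))) = 1 ↔ 1 = 1
((((α ∨ γ) ∨ α) ↔ ((γ → α) → β)) ∨ ((α ∨ γ) ∨ ~α)) ↔ ((((β ↔ α) → ((α ↔ γ) → (γ → β))) ∨ ~~γ) ↔ (~((α → α) ∨ (α ∨ β)) → (((α ∨ α) → (α ∨ γ)) ∨ (γ → β)))) = 3/5 ↔ 1 = 3/5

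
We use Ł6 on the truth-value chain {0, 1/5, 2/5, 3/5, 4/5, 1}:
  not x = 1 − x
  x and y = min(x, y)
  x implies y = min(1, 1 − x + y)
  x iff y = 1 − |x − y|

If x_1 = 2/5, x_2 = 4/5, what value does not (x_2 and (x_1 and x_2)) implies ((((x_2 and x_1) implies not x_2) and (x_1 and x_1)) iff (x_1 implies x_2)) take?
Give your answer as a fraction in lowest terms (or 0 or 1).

x_1 and x_2 = 2/5 and 4/5 = 2/5
x_2 and (x_1 and x_2) = 4/5 and 2/5 = 2/5
not (x_2 and (x_1 and x_2)) = not 2/5 = 3/5
x_2 and x_1 = 4/5 and 2/5 = 2/5
not x_2 = not 4/5 = 1/5
(x_2 and x_1) implies not x_2 = 2/5 implies 1/5 = 4/5
x_1 and x_1 = 2/5 and 2/5 = 2/5
((x_2 and x_1) implies not x_2) and (x_1 and x_1) = 4/5 and 2/5 = 2/5
x_1 implies x_2 = 2/5 implies 4/5 = 1
(((x_2 and x_1) implies not x_2) and (x_1 and x_1)) iff (x_1 implies x_2) = 2/5 iff 1 = 2/5
not (x_2 and (x_1 and x_2)) implies ((((x_2 and x_1) implies not x_2) and (x_1 and x_1)) iff (x_1 implies x_2)) = 3/5 implies 2/5 = 4/5

4/5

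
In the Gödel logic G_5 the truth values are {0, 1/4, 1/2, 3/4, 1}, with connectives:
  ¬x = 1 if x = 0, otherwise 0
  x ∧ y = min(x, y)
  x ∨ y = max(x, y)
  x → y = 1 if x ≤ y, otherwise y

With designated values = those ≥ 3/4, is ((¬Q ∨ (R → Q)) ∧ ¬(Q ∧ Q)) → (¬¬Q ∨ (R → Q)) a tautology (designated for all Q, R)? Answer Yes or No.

Counterexample: take Q = 0, R = 1/4.
¬Q = ¬0 = 1
R → Q = 1/4 → 0 = 0
¬Q ∨ (R → Q) = 1 ∨ 0 = 1
Q ∧ Q = 0 ∧ 0 = 0
¬(Q ∧ Q) = ¬0 = 1
(¬Q ∨ (R → Q)) ∧ ¬(Q ∧ Q) = 1 ∧ 1 = 1
¬Q = ¬0 = 1
¬¬Q = ¬1 = 0
R → Q = 1/4 → 0 = 0
¬¬Q ∨ (R → Q) = 0 ∨ 0 = 0
((¬Q ∨ (R → Q)) ∧ ¬(Q ∧ Q)) → (¬¬Q ∨ (R → Q)) = 1 → 0 = 0
This gives 0, which is below 3/4.

No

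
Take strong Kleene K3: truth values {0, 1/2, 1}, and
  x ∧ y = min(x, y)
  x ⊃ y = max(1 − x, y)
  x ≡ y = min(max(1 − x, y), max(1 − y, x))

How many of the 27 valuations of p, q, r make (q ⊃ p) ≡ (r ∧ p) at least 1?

value 1: 6 assignments (counts)
value 1/2: 14 assignments
value 0: 7 assignments
So 6 of the 27 assignments meet the threshold.

6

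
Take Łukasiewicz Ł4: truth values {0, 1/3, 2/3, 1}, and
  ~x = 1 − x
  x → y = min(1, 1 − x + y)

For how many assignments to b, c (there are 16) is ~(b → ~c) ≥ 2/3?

b = 0, c = 0 ↦ 0  <
b = 0, c = 1/3 ↦ 0  <
b = 0, c = 2/3 ↦ 0  <
b = 0, c = 1 ↦ 0  <
b = 1/3, c = 0 ↦ 0  <
b = 1/3, c = 1/3 ↦ 0  <
b = 1/3, c = 2/3 ↦ 0  <
b = 1/3, c = 1 ↦ 1/3  <
b = 2/3, c = 0 ↦ 0  <
b = 2/3, c = 1/3 ↦ 0  <
b = 2/3, c = 2/3 ↦ 1/3  <
b = 2/3, c = 1 ↦ 2/3  ≥
b = 1, c = 0 ↦ 0  <
b = 1, c = 1/3 ↦ 1/3  <
b = 1, c = 2/3 ↦ 2/3  ≥
b = 1, c = 1 ↦ 1  ≥
So 3 of the 16 assignments meet the threshold.

3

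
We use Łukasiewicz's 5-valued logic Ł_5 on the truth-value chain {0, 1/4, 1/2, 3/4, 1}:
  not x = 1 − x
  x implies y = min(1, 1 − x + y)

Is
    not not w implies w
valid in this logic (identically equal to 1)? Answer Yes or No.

Yes

w = 0 ↦ 1
w = 1/4 ↦ 1
w = 1/2 ↦ 1
w = 3/4 ↦ 1
w = 1 ↦ 1
Every assignment gives a value ≥ 1.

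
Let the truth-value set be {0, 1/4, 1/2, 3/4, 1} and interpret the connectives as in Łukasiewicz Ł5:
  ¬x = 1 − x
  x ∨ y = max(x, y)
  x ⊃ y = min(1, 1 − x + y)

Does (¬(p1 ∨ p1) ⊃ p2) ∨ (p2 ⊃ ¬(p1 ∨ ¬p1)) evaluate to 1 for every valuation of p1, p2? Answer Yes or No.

No

Counterexample: take p1 = 0, p2 = 1/4.
p1 ∨ p1 = 0 ∨ 0 = 0
¬(p1 ∨ p1) = ¬0 = 1
¬(p1 ∨ p1) ⊃ p2 = 1 ⊃ 1/4 = 1/4
¬p1 = ¬0 = 1
p1 ∨ ¬p1 = 0 ∨ 1 = 1
¬(p1 ∨ ¬p1) = ¬1 = 0
p2 ⊃ ¬(p1 ∨ ¬p1) = 1/4 ⊃ 0 = 3/4
(¬(p1 ∨ p1) ⊃ p2) ∨ (p2 ⊃ ¬(p1 ∨ ¬p1)) = 1/4 ∨ 3/4 = 3/4
This gives 3/4 ≠ 1.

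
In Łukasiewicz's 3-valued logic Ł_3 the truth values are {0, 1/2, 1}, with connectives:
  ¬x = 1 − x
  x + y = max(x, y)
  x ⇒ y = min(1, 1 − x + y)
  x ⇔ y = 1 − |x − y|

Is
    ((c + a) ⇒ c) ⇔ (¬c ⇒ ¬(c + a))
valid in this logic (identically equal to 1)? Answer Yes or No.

a = 0, c = 0 ↦ 1
a = 0, c = 1/2 ↦ 1
a = 0, c = 1 ↦ 1
a = 1/2, c = 0 ↦ 1
a = 1/2, c = 1/2 ↦ 1
a = 1/2, c = 1 ↦ 1
a = 1, c = 0 ↦ 1
a = 1, c = 1/2 ↦ 1
a = 1, c = 1 ↦ 1
Every assignment gives a value ≥ 1.

Yes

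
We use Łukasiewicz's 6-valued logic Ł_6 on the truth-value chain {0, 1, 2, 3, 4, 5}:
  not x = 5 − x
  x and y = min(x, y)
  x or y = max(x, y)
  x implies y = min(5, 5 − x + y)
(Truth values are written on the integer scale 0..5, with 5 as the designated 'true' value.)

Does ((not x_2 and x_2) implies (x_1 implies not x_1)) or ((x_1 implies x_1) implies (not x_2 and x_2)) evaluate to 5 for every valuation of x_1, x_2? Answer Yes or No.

No

Counterexample: take x_1 = 5, x_2 = 1.
not x_2 = not 1 = 4
not x_2 and x_2 = 4 and 1 = 1
not x_1 = not 5 = 0
x_1 implies not x_1 = 5 implies 0 = 0
(not x_2 and x_2) implies (x_1 implies not x_1) = 1 implies 0 = 4
x_1 implies x_1 = 5 implies 5 = 5
not x_2 = not 1 = 4
not x_2 and x_2 = 4 and 1 = 1
(x_1 implies x_1) implies (not x_2 and x_2) = 5 implies 1 = 1
((not x_2 and x_2) implies (x_1 implies not x_1)) or ((x_1 implies x_1) implies (not x_2 and x_2)) = 4 or 1 = 4
This gives 4 ≠ 5.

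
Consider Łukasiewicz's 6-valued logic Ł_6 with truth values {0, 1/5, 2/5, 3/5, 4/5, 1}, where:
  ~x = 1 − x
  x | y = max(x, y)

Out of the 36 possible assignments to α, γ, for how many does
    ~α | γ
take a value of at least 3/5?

27

value 1: 11 assignments (counts)
value 4/5: 9 assignments (counts)
value 3/5: 7 assignments (counts)
value 2/5: 5 assignments
value 1/5: 3 assignments
value 0: 1 assignment
So 27 of the 36 assignments meet the threshold.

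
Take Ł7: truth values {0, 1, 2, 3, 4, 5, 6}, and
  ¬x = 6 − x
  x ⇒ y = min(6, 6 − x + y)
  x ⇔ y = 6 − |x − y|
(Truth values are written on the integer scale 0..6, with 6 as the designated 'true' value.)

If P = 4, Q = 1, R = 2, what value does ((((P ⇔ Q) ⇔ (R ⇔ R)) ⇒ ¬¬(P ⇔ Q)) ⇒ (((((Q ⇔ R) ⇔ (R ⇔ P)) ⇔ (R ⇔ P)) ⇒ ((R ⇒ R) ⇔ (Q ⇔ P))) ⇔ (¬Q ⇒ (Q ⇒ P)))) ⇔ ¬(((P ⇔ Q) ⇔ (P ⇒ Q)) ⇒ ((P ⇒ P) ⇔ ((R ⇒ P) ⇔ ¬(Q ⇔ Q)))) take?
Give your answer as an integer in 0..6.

4

P ⇔ Q = 4 ⇔ 1 = 3
R ⇔ R = 2 ⇔ 2 = 6
(P ⇔ Q) ⇔ (R ⇔ R) = 3 ⇔ 6 = 3
P ⇔ Q = 4 ⇔ 1 = 3
¬(P ⇔ Q) = ¬3 = 3
¬¬(P ⇔ Q) = ¬3 = 3
((P ⇔ Q) ⇔ (R ⇔ R)) ⇒ ¬¬(P ⇔ Q) = 3 ⇒ 3 = 6
Q ⇔ R = 1 ⇔ 2 = 5
R ⇔ P = 2 ⇔ 4 = 4
(Q ⇔ R) ⇔ (R ⇔ P) = 5 ⇔ 4 = 5
R ⇔ P = 2 ⇔ 4 = 4
((Q ⇔ R) ⇔ (R ⇔ P)) ⇔ (R ⇔ P) = 5 ⇔ 4 = 5
R ⇒ R = 2 ⇒ 2 = 6
Q ⇔ P = 1 ⇔ 4 = 3
(R ⇒ R) ⇔ (Q ⇔ P) = 6 ⇔ 3 = 3
(((Q ⇔ R) ⇔ (R ⇔ P)) ⇔ (R ⇔ P)) ⇒ ((R ⇒ R) ⇔ (Q ⇔ P)) = 5 ⇒ 3 = 4
¬Q = ¬1 = 5
Q ⇒ P = 1 ⇒ 4 = 6
¬Q ⇒ (Q ⇒ P) = 5 ⇒ 6 = 6
((((Q ⇔ R) ⇔ (R ⇔ P)) ⇔ (R ⇔ P)) ⇒ ((R ⇒ R) ⇔ (Q ⇔ P))) ⇔ (¬Q ⇒ (Q ⇒ P)) = 4 ⇔ 6 = 4
(((P ⇔ Q) ⇔ (R ⇔ R)) ⇒ ¬¬(P ⇔ Q)) ⇒ (((((Q ⇔ R) ⇔ (R ⇔ P)) ⇔ (R ⇔ P)) ⇒ ((R ⇒ R) ⇔ (Q ⇔ P))) ⇔ (¬Q ⇒ (Q ⇒ P))) = 6 ⇒ 4 = 4
P ⇔ Q = 4 ⇔ 1 = 3
P ⇒ Q = 4 ⇒ 1 = 3
(P ⇔ Q) ⇔ (P ⇒ Q) = 3 ⇔ 3 = 6
P ⇒ P = 4 ⇒ 4 = 6
R ⇒ P = 2 ⇒ 4 = 6
Q ⇔ Q = 1 ⇔ 1 = 6
¬(Q ⇔ Q) = ¬6 = 0
(R ⇒ P) ⇔ ¬(Q ⇔ Q) = 6 ⇔ 0 = 0
(P ⇒ P) ⇔ ((R ⇒ P) ⇔ ¬(Q ⇔ Q)) = 6 ⇔ 0 = 0
((P ⇔ Q) ⇔ (P ⇒ Q)) ⇒ ((P ⇒ P) ⇔ ((R ⇒ P) ⇔ ¬(Q ⇔ Q))) = 6 ⇒ 0 = 0
¬(((P ⇔ Q) ⇔ (P ⇒ Q)) ⇒ ((P ⇒ P) ⇔ ((R ⇒ P) ⇔ ¬(Q ⇔ Q)))) = ¬0 = 6
((((P ⇔ Q) ⇔ (R ⇔ R)) ⇒ ¬¬(P ⇔ Q)) ⇒ (((((Q ⇔ R) ⇔ (R ⇔ P)) ⇔ (R ⇔ P)) ⇒ ((R ⇒ R) ⇔ (Q ⇔ P))) ⇔ (¬Q ⇒ (Q ⇒ P)))) ⇔ ¬(((P ⇔ Q) ⇔ (P ⇒ Q)) ⇒ ((P ⇒ P) ⇔ ((R ⇒ P) ⇔ ¬(Q ⇔ Q)))) = 4 ⇔ 6 = 4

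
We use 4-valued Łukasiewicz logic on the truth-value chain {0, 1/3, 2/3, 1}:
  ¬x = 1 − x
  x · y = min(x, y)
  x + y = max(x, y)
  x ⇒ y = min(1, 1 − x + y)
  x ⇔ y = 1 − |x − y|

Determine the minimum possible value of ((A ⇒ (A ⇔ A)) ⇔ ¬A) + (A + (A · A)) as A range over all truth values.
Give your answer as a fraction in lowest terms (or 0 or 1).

2/3

Take A = 1/3:
A ⇔ A = 1/3 ⇔ 1/3 = 1
A ⇒ (A ⇔ A) = 1/3 ⇒ 1 = 1
¬A = ¬1/3 = 2/3
(A ⇒ (A ⇔ A)) ⇔ ¬A = 1 ⇔ 2/3 = 2/3
A · A = 1/3 · 1/3 = 1/3
A + (A · A) = 1/3 + 1/3 = 1/3
((A ⇒ (A ⇔ A)) ⇔ ¬A) + (A + (A · A)) = 2/3 + 1/3 = 2/3
No assignment yields a value below 2/3, so this is the minimum.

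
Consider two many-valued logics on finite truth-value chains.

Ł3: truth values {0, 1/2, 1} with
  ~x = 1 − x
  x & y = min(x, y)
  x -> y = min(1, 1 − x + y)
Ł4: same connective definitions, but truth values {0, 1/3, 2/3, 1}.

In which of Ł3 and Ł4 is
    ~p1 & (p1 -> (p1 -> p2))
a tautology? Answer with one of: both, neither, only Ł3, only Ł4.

neither

In Ł3: at p1 = 1/2, p2 = 0 the value is 1/2 — not a tautology.
In Ł4: at p1 = 1/3, p2 = 0 the value is 2/3 — not a tautology.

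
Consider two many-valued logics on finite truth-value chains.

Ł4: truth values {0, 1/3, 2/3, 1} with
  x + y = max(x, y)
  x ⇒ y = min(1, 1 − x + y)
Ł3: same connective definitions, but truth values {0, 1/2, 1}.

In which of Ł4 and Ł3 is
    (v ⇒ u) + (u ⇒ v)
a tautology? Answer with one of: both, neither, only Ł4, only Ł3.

In Ł4: every assignment gives 1 — tautology.
In Ł3: every assignment gives 1 — tautology.

both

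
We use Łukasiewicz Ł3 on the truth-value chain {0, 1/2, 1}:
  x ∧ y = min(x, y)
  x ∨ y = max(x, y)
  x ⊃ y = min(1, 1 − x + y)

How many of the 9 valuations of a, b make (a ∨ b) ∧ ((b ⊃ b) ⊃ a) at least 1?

3

a = 0, b = 0 ↦ 0  <
a = 0, b = 1/2 ↦ 0  <
a = 0, b = 1 ↦ 0  <
a = 1/2, b = 0 ↦ 1/2  <
a = 1/2, b = 1/2 ↦ 1/2  <
a = 1/2, b = 1 ↦ 1/2  <
a = 1, b = 0 ↦ 1  ≥
a = 1, b = 1/2 ↦ 1  ≥
a = 1, b = 1 ↦ 1  ≥
So 3 of the 9 assignments meet the threshold.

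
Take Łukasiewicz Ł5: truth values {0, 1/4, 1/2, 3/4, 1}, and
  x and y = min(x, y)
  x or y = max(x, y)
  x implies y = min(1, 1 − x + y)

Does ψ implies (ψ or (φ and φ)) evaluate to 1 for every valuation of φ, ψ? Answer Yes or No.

At φ = 1/2, ψ = 1/4, for instance:
φ and φ = 1/2 and 1/2 = 1/2
ψ or (φ and φ) = 1/4 or 1/2 = 1/2
ψ implies (ψ or (φ and φ)) = 1/4 implies 1/2 = 1
and checking the remaining 24 assignments likewise gives ≥ 1 in every case.

Yes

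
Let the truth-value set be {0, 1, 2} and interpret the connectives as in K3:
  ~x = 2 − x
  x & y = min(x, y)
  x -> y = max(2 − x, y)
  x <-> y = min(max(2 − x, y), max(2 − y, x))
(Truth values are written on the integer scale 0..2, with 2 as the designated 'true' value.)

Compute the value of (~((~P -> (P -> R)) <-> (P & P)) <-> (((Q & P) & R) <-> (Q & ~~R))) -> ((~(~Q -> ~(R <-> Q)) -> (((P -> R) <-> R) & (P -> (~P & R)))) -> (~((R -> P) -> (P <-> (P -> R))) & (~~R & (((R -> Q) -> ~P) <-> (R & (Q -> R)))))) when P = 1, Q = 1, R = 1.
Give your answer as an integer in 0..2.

1

~P = ~1 = 1
P -> R = 1 -> 1 = 1
~P -> (P -> R) = 1 -> 1 = 1
P & P = 1 & 1 = 1
(~P -> (P -> R)) <-> (P & P) = 1 <-> 1 = 1
~((~P -> (P -> R)) <-> (P & P)) = ~1 = 1
Q & P = 1 & 1 = 1
(Q & P) & R = 1 & 1 = 1
~R = ~1 = 1
~~R = ~1 = 1
Q & ~~R = 1 & 1 = 1
((Q & P) & R) <-> (Q & ~~R) = 1 <-> 1 = 1
~((~P -> (P -> R)) <-> (P & P)) <-> (((Q & P) & R) <-> (Q & ~~R)) = 1 <-> 1 = 1
~Q = ~1 = 1
R <-> Q = 1 <-> 1 = 1
~(R <-> Q) = ~1 = 1
~Q -> ~(R <-> Q) = 1 -> 1 = 1
~(~Q -> ~(R <-> Q)) = ~1 = 1
P -> R = 1 -> 1 = 1
(P -> R) <-> R = 1 <-> 1 = 1
~P = ~1 = 1
~P & R = 1 & 1 = 1
P -> (~P & R) = 1 -> 1 = 1
((P -> R) <-> R) & (P -> (~P & R)) = 1 & 1 = 1
~(~Q -> ~(R <-> Q)) -> (((P -> R) <-> R) & (P -> (~P & R))) = 1 -> 1 = 1
R -> P = 1 -> 1 = 1
P -> R = 1 -> 1 = 1
P <-> (P -> R) = 1 <-> 1 = 1
(R -> P) -> (P <-> (P -> R)) = 1 -> 1 = 1
~((R -> P) -> (P <-> (P -> R))) = ~1 = 1
~R = ~1 = 1
~~R = ~1 = 1
R -> Q = 1 -> 1 = 1
~P = ~1 = 1
(R -> Q) -> ~P = 1 -> 1 = 1
Q -> R = 1 -> 1 = 1
R & (Q -> R) = 1 & 1 = 1
((R -> Q) -> ~P) <-> (R & (Q -> R)) = 1 <-> 1 = 1
~~R & (((R -> Q) -> ~P) <-> (R & (Q -> R))) = 1 & 1 = 1
~((R -> P) -> (P <-> (P -> R))) & (~~R & (((R -> Q) -> ~P) <-> (R & (Q -> R)))) = 1 & 1 = 1
(~(~Q -> ~(R <-> Q)) -> (((P -> R) <-> R) & (P -> (~P & R)))) -> (~((R -> P) -> (P <-> (P -> R))) & (~~R & (((R -> Q) -> ~P) <-> (R & (Q -> R))))) = 1 -> 1 = 1
(~((~P -> (P -> R)) <-> (P & P)) <-> (((Q & P) & R) <-> (Q & ~~R))) -> ((~(~Q -> ~(R <-> Q)) -> (((P -> R) <-> R) & (P -> (~P & R)))) -> (~((R -> P) -> (P <-> (P -> R))) & (~~R & (((R -> Q) -> ~P) <-> (R & (Q -> R)))))) = 1 -> 1 = 1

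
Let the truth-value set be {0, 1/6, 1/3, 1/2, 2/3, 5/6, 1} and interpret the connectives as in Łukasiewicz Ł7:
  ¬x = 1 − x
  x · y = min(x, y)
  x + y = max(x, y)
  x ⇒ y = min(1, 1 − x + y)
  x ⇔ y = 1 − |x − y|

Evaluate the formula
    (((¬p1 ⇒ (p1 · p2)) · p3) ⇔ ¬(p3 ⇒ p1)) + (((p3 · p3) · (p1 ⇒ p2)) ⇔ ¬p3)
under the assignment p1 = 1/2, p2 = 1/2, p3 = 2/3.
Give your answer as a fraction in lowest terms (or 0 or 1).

¬p1 = ¬1/2 = 1/2
p1 · p2 = 1/2 · 1/2 = 1/2
¬p1 ⇒ (p1 · p2) = 1/2 ⇒ 1/2 = 1
(¬p1 ⇒ (p1 · p2)) · p3 = 1 · 2/3 = 2/3
p3 ⇒ p1 = 2/3 ⇒ 1/2 = 5/6
¬(p3 ⇒ p1) = ¬5/6 = 1/6
((¬p1 ⇒ (p1 · p2)) · p3) ⇔ ¬(p3 ⇒ p1) = 2/3 ⇔ 1/6 = 1/2
p3 · p3 = 2/3 · 2/3 = 2/3
p1 ⇒ p2 = 1/2 ⇒ 1/2 = 1
(p3 · p3) · (p1 ⇒ p2) = 2/3 · 1 = 2/3
¬p3 = ¬2/3 = 1/3
((p3 · p3) · (p1 ⇒ p2)) ⇔ ¬p3 = 2/3 ⇔ 1/3 = 2/3
(((¬p1 ⇒ (p1 · p2)) · p3) ⇔ ¬(p3 ⇒ p1)) + (((p3 · p3) · (p1 ⇒ p2)) ⇔ ¬p3) = 1/2 + 2/3 = 2/3

2/3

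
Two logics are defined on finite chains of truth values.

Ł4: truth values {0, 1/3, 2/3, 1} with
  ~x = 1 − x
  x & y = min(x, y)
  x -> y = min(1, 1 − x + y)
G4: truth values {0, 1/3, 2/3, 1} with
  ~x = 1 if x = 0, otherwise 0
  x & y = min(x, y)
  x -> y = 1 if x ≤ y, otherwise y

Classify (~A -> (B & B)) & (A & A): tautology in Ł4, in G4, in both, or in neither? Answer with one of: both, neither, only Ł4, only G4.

neither

In Ł4: at A = 0, B = 0 the value is 0 — not a tautology.
In G4: at A = 0, B = 0 the value is 0 — not a tautology.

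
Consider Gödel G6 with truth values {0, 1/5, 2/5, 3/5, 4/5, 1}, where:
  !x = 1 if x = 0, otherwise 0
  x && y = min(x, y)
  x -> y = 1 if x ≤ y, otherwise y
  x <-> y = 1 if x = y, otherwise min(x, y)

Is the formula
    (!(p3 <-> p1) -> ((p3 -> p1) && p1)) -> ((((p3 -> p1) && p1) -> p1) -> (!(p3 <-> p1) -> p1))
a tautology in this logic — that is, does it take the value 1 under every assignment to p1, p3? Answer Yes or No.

Yes

At p1 = 4/5, p3 = 1/5, for instance:
p3 <-> p1 = 1/5 <-> 4/5 = 1/5
!(p3 <-> p1) = !1/5 = 0
p3 -> p1 = 1/5 -> 4/5 = 1
(p3 -> p1) && p1 = 1 && 4/5 = 4/5
!(p3 <-> p1) -> ((p3 -> p1) && p1) = 0 -> 4/5 = 1
((p3 -> p1) && p1) -> p1 = 4/5 -> 4/5 = 1
!(p3 <-> p1) -> p1 = 0 -> 4/5 = 1
(((p3 -> p1) && p1) -> p1) -> (!(p3 <-> p1) -> p1) = 1 -> 1 = 1
(!(p3 <-> p1) -> ((p3 -> p1) && p1)) -> ((((p3 -> p1) && p1) -> p1) -> (!(p3 <-> p1) -> p1)) = 1 -> 1 = 1
and checking the remaining 35 assignments likewise gives ≥ 1 in every case.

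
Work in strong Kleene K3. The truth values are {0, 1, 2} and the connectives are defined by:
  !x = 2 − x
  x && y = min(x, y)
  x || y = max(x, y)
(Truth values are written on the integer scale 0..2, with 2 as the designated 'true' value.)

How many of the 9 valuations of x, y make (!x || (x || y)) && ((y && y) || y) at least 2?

x = 0, y = 0 ↦ 0  <
x = 0, y = 1 ↦ 1  <
x = 0, y = 2 ↦ 2  ≥
x = 1, y = 0 ↦ 0  <
x = 1, y = 1 ↦ 1  <
x = 1, y = 2 ↦ 2  ≥
x = 2, y = 0 ↦ 0  <
x = 2, y = 1 ↦ 1  <
x = 2, y = 2 ↦ 2  ≥
So 3 of the 9 assignments meet the threshold.

3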